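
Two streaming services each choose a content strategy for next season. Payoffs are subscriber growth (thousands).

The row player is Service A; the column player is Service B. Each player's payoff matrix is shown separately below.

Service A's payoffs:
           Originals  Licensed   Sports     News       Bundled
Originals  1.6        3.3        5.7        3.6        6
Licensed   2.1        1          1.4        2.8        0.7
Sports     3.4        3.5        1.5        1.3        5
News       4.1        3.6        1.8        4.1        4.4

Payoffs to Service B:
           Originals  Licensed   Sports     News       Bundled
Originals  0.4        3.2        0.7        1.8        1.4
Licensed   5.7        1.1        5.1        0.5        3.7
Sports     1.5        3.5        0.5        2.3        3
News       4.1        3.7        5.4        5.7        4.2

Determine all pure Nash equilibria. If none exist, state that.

(Originals, Originals): Service A can switch to Licensed (1.6 → 2.1). Not NE.
(Originals, Licensed): Service A can switch to Sports (3.3 → 3.5). Not NE.
(Originals, Sports): Service B can switch to Licensed (0.7 → 3.2). Not NE.
(Originals, News): Service A can switch to News (3.6 → 4.1). Not NE.
(Originals, Bundled): Service B can switch to Licensed (1.4 → 3.2). Not NE.
(Licensed, Originals): Service A can switch to Sports (2.1 → 3.4). Not NE.
(News, News): Service A gets 4.1, best alternative 3.6; Service B gets 5.7, best alternative 5.4. No profitable deviation — NE.
(The remaining 13 profiles each have a profitable deviation by the same check.)

(News, News)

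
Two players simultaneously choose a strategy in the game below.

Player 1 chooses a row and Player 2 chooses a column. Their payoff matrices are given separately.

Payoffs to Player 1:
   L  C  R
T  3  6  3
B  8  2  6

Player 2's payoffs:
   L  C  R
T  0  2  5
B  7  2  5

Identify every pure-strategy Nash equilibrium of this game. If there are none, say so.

(T, L): Player 1 can switch to B (3 → 8). Not NE.
(T, C): Player 2 can switch to R (2 → 5). Not NE.
(T, R): Player 1 can switch to B (3 → 6). Not NE.
(B, L): Player 1 gets 8, best alternative 3; Player 2 gets 7, best alternative 5. No profitable deviation — NE.
(B, C): Player 1 can switch to T (2 → 6). Not NE.
(B, R): Player 2 can switch to L (5 → 7). Not NE.

(B, L)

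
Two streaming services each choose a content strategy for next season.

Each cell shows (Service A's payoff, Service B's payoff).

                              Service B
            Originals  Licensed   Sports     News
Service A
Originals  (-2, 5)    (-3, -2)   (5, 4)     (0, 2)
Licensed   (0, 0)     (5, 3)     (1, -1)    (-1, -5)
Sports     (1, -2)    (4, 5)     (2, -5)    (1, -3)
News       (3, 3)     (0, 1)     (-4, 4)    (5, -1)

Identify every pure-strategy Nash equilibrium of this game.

The unique pure-strategy Nash equilibrium is (Licensed, Licensed).

Service A against Originals: payoffs -2, 0, 1, 3 → best response News.
Service A against Licensed: payoffs -3, 5, 4, 0 → best response Licensed.
Service A against Sports: payoffs 5, 1, 2, -4 → best response Originals.
Service A against News: payoffs 0, -1, 1, 5 → best response News.
Service B against Originals: payoffs 5, -2, 4, 2 → best response Originals.
Service B against Licensed: payoffs 0, 3, -1, -5 → best response Licensed.
Service B against Sports: payoffs -2, 5, -5, -3 → best response Licensed.
Service B against News: payoffs 3, 1, 4, -1 → best response Sports.
Mutual best responses: (Licensed, Licensed).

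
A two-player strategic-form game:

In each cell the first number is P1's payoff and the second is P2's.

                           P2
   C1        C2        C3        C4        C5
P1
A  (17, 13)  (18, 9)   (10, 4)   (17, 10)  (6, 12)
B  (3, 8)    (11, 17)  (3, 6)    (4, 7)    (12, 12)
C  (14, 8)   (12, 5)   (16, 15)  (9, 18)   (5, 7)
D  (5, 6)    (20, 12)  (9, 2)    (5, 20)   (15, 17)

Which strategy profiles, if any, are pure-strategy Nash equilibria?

Pure NE: (A, C1)

P1 against C1: payoffs 17, 3, 14, 5 → best response A.
P1 against C2: payoffs 18, 11, 12, 20 → best response D.
P1 against C3: payoffs 10, 3, 16, 9 → best response C.
P1 against C4: payoffs 17, 4, 9, 5 → best response A.
P1 against C5: payoffs 6, 12, 5, 15 → best response D.
P2 against A: payoffs 13, 9, 4, 10, 12 → best response C1.
P2 against B: payoffs 8, 17, 6, 7, 12 → best response C2.
P2 against C: payoffs 8, 5, 15, 18, 7 → best response C4.
P2 against D: payoffs 6, 12, 2, 20, 17 → best response C4.
Mutual best responses: (A, C1).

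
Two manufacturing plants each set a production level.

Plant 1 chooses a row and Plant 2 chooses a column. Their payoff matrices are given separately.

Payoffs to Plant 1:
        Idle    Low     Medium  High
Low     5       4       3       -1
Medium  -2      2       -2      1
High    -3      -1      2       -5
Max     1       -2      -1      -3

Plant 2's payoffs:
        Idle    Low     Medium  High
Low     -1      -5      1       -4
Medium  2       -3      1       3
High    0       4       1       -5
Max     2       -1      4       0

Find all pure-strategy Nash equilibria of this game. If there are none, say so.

Pure-strategy Nash equilibria: (Low, Medium); (Medium, High)

(Low, Idle): Plant 2 can switch to Medium (-1 → 1). Not NE.
(Low, Low): Plant 2 can switch to Idle (-5 → -1). Not NE.
(Low, Medium): Plant 1 gets 3, best alternative 2; Plant 2 gets 1, best alternative -1. No profitable deviation — NE.
(Low, High): Plant 1 can switch to Medium (-1 → 1). Not NE.
(Medium, Idle): Plant 1 can switch to Low (-2 → 5). Not NE.
(Medium, Low): Plant 1 can switch to Low (2 → 4). Not NE.
(Medium, Medium): Plant 1 can switch to Low (-2 → 3). Not NE.
(Medium, High): Plant 1 gets 1, best alternative -1; Plant 2 gets 3, best alternative 2. No profitable deviation — NE.
(High, Idle): Plant 1 can switch to Low (-3 → 5). Not NE.
(High, Low): Plant 1 can switch to Low (-1 → 4). Not NE.
(High, Medium): Plant 1 can switch to Low (2 → 3). Not NE.
(High, High): Plant 1 can switch to Low (-5 → -1). Not NE.
(Max, Idle): Plant 1 can switch to Low (1 → 5). Not NE.
(Max, Low): Plant 1 can switch to Low (-2 → 4). Not NE.
(The remaining 2 profiles each have a profitable deviation by the same check.)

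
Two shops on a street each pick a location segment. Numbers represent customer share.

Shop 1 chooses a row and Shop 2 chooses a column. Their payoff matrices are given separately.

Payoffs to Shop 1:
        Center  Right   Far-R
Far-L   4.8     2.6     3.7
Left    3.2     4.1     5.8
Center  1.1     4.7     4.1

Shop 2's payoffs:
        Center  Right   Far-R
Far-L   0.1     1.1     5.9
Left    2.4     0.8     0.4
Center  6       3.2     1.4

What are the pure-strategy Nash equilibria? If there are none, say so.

Check each profile: it is a Nash equilibrium iff no player can strictly gain by switching unilaterally.
(Far-L, Center): Shop 2 can switch to Right (0.1 → 1.1). Not NE.
(Far-L, Right): Shop 1 can switch to Left (2.6 → 4.1). Not NE.
(Far-L, Far-R): Shop 1 can switch to Left (3.7 → 5.8). Not NE.
(Left, Center): Shop 1 can switch to Far-L (3.2 → 4.8). Not NE.
(Left, Right): Shop 1 can switch to Center (4.1 → 4.7). Not NE.
(Left, Far-R): Shop 2 can switch to Center (0.4 → 2.4). Not NE.
(Center, Center): Shop 1 can switch to Far-L (1.1 → 4.8). Not NE.
(Center, Right): Shop 2 can switch to Center (3.2 → 6). Not NE.
(Center, Far-R): Shop 1 can switch to Left (4.1 → 5.8). Not NE.

This game has no pure Nash equilibrium.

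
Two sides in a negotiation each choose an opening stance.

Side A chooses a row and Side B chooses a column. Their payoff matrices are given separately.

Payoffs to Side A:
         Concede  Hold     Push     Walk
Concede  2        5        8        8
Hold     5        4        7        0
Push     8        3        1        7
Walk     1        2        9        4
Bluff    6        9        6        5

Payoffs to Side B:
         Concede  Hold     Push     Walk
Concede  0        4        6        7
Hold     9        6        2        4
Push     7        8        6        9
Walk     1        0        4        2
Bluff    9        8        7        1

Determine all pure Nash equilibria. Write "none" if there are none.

The pure Nash equilibria are (Concede, Walk) and (Walk, Push).

Side A against Concede: payoffs 2, 5, 8, 1, 6 → best response Push.
Side A against Hold: payoffs 5, 4, 3, 2, 9 → best response Bluff.
Side A against Push: payoffs 8, 7, 1, 9, 6 → best response Walk.
Side A against Walk: payoffs 8, 0, 7, 4, 5 → best response Concede.
Side B against Concede: payoffs 0, 4, 6, 7 → best response Walk.
Side B against Hold: payoffs 9, 6, 2, 4 → best response Concede.
Side B against Push: payoffs 7, 8, 6, 9 → best response Walk.
Side B against Walk: payoffs 1, 0, 4, 2 → best response Push.
Side B against Bluff: payoffs 9, 8, 7, 1 → best response Concede.
Mutual best responses: (Concede, Walk); (Walk, Push).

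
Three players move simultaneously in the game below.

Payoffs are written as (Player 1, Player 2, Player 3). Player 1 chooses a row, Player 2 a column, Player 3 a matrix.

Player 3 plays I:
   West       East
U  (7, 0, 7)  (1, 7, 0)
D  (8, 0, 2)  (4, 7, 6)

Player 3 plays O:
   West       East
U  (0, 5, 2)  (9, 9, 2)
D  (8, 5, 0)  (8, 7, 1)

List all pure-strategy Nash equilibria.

Mark each player's best response to every combination of opponents' strategies; a profile where every player is best-responding is a pure Nash equilibrium.
Player 1 against (West, I): payoffs 7, 8 → best response D.
Player 1 against (West, O): payoffs 0, 8 → best response D.
Player 1 against (East, I): payoffs 1, 4 → best response D.
Player 1 against (East, O): payoffs 9, 8 → best response U.
Player 2 against (U, I): payoffs 0, 7 → best response East.
Player 2 against (U, O): payoffs 5, 9 → best response East.
Player 2 against (D, I): payoffs 0, 7 → best response East.
Player 2 against (D, O): payoffs 5, 7 → best response East.
Player 3 against (U, West): payoffs 7, 2 → best response I.
Player 3 against (U, East): payoffs 0, 2 → best response O.
Player 3 against (D, West): payoffs 2, 0 → best response I.
Player 3 against (D, East): payoffs 6, 1 → best response I.
Mutual best responses: (U, East, O); (D, East, I).

Pure-strategy Nash equilibria: (U, East, O); (D, East, I)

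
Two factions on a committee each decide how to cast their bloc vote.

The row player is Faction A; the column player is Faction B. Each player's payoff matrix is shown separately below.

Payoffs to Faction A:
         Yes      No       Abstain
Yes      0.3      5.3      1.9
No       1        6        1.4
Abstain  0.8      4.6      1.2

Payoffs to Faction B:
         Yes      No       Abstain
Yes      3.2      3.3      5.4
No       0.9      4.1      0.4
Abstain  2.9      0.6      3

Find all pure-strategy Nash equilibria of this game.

(Yes, Yes): Faction A can switch to No (0.3 → 1). Not NE.
(Yes, No): Faction A can switch to No (5.3 → 6). Not NE.
(Yes, Abstain): Faction A gets 1.9, best alternative 1.4; Faction B gets 5.4, best alternative 3.3. No profitable deviation — NE.
(No, Yes): Faction B can switch to No (0.9 → 4.1). Not NE.
(No, No): Faction A gets 6, best alternative 5.3; Faction B gets 4.1, best alternative 0.9. No profitable deviation — NE.
(No, Abstain): Faction A can switch to Yes (1.4 → 1.9). Not NE.
(Abstain, Yes): Faction A can switch to No (0.8 → 1). Not NE.
(Abstain, No): Faction A can switch to Yes (4.6 → 5.3). Not NE.
(Abstain, Abstain): Faction A can switch to Yes (1.2 → 1.9). Not NE.

(Yes, Abstain), (No, No)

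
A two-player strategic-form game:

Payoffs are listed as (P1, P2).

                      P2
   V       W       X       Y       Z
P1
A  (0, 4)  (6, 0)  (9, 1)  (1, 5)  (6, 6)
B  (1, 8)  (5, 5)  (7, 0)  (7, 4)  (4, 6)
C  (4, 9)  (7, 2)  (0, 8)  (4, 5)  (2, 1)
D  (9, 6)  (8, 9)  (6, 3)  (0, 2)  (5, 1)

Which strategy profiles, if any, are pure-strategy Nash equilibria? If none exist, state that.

Check each profile: it is a Nash equilibrium iff no player can strictly gain by switching unilaterally.
(A, V): P1 can switch to B (0 → 1). Not NE.
(A, W): P1 can switch to C (6 → 7). Not NE.
(A, X): P2 can switch to V (1 → 4). Not NE.
(A, Y): P1 can switch to B (1 → 7). Not NE.
(A, Z): P1 gets 6, best alternative 5; P2 gets 6, best alternative 5. No profitable deviation — NE.
(B, V): P1 can switch to C (1 → 4). Not NE.
(B, W): P1 can switch to A (5 → 6). Not NE.
(B, X): P1 can switch to A (7 → 9). Not NE.
(B, Y): P2 can switch to V (4 → 8). Not NE.
(D, W): P1 gets 8, best alternative 7; P2 gets 9, best alternative 6. No profitable deviation — NE.
(The remaining 10 profiles each have a profitable deviation by the same check.)

(A, Z), (D, W)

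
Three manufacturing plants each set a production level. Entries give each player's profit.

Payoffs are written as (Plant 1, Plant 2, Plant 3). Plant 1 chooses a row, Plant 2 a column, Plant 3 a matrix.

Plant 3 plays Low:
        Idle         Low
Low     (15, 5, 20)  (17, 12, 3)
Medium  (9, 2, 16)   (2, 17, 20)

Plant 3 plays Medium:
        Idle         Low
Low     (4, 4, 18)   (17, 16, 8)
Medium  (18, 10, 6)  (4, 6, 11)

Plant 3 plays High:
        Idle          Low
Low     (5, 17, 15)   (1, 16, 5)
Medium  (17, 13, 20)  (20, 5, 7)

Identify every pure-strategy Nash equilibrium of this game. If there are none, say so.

The pure Nash equilibria are (Low, Low, Medium) and (Medium, Idle, High).

Plant 1 against (Idle, Low): payoffs 15, 9 → best response Low.
Plant 1 against (Idle, Medium): payoffs 4, 18 → best response Medium.
Plant 1 against (Idle, High): payoffs 5, 17 → best response Medium.
Plant 1 against (Low, Low): payoffs 17, 2 → best response Low.
Plant 1 against (Low, Medium): payoffs 17, 4 → best response Low.
Plant 1 against (Low, High): payoffs 1, 20 → best response Medium.
Plant 2 against (Low, Low): payoffs 5, 12 → best response Low.
Plant 2 against (Low, Medium): payoffs 4, 16 → best response Low.
Plant 2 against (Low, High): payoffs 17, 16 → best response Idle.
Plant 2 against (Medium, Low): payoffs 2, 17 → best response Low.
Plant 2 against (Medium, Medium): payoffs 10, 6 → best response Idle.
Plant 2 against (Medium, High): payoffs 13, 5 → best response Idle.
Plant 3 against (Low, Idle): payoffs 20, 18, 15 → best response Low.
Plant 3 against (Low, Low): payoffs 3, 8, 5 → best response Medium.
Plant 3 against (Medium, Idle): payoffs 16, 6, 20 → best response High.
Plant 3 against (Medium, Low): payoffs 20, 11, 7 → best response Low.
Mutual best responses: (Low, Low, Medium); (Medium, Idle, High).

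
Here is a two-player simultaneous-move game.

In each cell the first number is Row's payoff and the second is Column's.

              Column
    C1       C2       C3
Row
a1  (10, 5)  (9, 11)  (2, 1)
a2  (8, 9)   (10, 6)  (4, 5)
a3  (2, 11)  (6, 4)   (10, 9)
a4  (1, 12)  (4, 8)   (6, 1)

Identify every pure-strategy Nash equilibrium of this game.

Row against C1: payoffs 10, 8, 2, 1 → best response a1.
Row against C2: payoffs 9, 10, 6, 4 → best response a2.
Row against C3: payoffs 2, 4, 10, 6 → best response a3.
Column against a1: payoffs 5, 11, 1 → best response C2.
Column against a2: payoffs 9, 6, 5 → best response C1.
Column against a3: payoffs 11, 4, 9 → best response C1.
Column against a4: payoffs 12, 8, 1 → best response C1.
No profile is a mutual best response for all players.

This game has no pure Nash equilibrium.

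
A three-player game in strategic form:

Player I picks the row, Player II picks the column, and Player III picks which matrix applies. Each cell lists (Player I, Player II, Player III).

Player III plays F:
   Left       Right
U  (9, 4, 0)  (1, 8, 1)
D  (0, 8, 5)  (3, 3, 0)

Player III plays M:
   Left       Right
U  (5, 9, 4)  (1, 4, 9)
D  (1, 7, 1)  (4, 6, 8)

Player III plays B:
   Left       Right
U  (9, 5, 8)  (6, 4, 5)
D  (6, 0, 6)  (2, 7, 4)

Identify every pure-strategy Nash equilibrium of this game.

For each player, find the best response to each opponent profile; mutual best responses are the pure NE.
Player I against (Left, F): payoffs 9, 0 → best response U.
Player I against (Left, M): payoffs 5, 1 → best response U.
Player I against (Left, B): payoffs 9, 6 → best response U.
Player I against (Right, F): payoffs 1, 3 → best response D.
Player I against (Right, M): payoffs 1, 4 → best response D.
Player I against (Right, B): payoffs 6, 2 → best response U.
Player II against (U, F): payoffs 4, 8 → best response Right.
Player II against (U, M): payoffs 9, 4 → best response Left.
Player II against (U, B): payoffs 5, 4 → best response Left.
Player II against (D, F): payoffs 8, 3 → best response Left.
Player II against (D, M): payoffs 7, 6 → best response Left.
Player II against (D, B): payoffs 0, 7 → best response Right.
Player III against (U, Left): payoffs 0, 4, 8 → best response B.
Player III against (U, Right): payoffs 1, 9, 5 → best response M.
Player III against (D, Left): payoffs 5, 1, 6 → best response B.
Player III against (D, Right): payoffs 0, 8, 4 → best response M.
Mutual best responses: (U, Left, B).

(U, Left, B)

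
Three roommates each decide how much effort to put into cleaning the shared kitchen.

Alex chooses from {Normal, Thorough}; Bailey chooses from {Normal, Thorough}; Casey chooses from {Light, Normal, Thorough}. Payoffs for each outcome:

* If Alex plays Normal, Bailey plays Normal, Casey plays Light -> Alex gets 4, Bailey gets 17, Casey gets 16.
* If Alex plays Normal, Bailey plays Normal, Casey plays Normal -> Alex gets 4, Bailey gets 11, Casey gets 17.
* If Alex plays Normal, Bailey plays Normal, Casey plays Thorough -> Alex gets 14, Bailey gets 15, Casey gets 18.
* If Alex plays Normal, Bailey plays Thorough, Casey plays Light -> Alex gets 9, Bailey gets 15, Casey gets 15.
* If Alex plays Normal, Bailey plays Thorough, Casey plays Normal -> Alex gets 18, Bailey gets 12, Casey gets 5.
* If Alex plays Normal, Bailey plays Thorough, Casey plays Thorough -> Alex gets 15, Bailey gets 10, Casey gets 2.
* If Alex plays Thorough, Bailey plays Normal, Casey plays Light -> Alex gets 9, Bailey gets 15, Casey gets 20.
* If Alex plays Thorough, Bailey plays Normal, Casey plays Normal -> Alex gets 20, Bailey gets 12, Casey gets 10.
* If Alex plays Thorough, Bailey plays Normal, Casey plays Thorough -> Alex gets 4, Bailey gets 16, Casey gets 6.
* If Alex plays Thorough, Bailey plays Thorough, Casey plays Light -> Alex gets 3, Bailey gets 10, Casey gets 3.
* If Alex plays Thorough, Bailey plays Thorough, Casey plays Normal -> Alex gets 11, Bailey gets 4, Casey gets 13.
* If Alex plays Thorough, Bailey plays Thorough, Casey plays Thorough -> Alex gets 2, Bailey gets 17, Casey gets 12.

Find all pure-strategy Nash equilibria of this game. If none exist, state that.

For each player, find the best response to each opponent profile; mutual best responses are the pure NE.
Alex against (Normal, Light): payoffs 4, 9 → best response Thorough.
Alex against (Normal, Normal): payoffs 4, 20 → best response Thorough.
Alex against (Normal, Thorough): payoffs 14, 4 → best response Normal.
Alex against (Thorough, Light): payoffs 9, 3 → best response Normal.
Alex against (Thorough, Normal): payoffs 18, 11 → best response Normal.
Alex against (Thorough, Thorough): payoffs 15, 2 → best response Normal.
Bailey against (Normal, Light): payoffs 17, 15 → best response Normal.
Bailey against (Normal, Normal): payoffs 11, 12 → best response Thorough.
Bailey against (Normal, Thorough): payoffs 15, 10 → best response Normal.
Bailey against (Thorough, Light): payoffs 15, 10 → best response Normal.
Bailey against (Thorough, Normal): payoffs 12, 4 → best response Normal.
Bailey against (Thorough, Thorough): payoffs 16, 17 → best response Thorough.
Casey against (Normal, Normal): payoffs 16, 17, 18 → best response Thorough.
Casey against (Normal, Thorough): payoffs 15, 5, 2 → best response Light.
Casey against (Thorough, Normal): payoffs 20, 10, 6 → best response Light.
Casey against (Thorough, Thorough): payoffs 3, 13, 12 → best response Normal.
Mutual best responses: (Normal, Normal, Thorough); (Thorough, Normal, Light).

(Normal, Normal, Thorough); (Thorough, Normal, Light)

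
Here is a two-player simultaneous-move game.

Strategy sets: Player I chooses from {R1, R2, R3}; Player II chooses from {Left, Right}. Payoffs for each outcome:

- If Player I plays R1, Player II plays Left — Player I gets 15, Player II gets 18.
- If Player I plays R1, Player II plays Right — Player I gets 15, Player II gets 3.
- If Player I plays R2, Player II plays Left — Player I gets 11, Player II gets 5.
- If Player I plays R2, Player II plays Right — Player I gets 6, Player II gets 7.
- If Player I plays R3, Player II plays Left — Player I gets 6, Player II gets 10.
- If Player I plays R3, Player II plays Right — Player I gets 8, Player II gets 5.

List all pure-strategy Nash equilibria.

Check each profile: it is a Nash equilibrium iff no player can strictly gain by switching unilaterally.
(R1, Left): Player I gets 15, best alternative 11; Player II gets 18, best alternative 3. No profitable deviation — NE.
(R1, Right): Player II can switch to Left (3 → 18). Not NE.
(R2, Left): Player I can switch to R1 (11 → 15). Not NE.
(R2, Right): Player I can switch to R1 (6 → 15). Not NE.
(R3, Left): Player I can switch to R1 (6 → 15). Not NE.
(R3, Right): Player I can switch to R1 (8 → 15). Not NE.

Pure NE: (R1, Left)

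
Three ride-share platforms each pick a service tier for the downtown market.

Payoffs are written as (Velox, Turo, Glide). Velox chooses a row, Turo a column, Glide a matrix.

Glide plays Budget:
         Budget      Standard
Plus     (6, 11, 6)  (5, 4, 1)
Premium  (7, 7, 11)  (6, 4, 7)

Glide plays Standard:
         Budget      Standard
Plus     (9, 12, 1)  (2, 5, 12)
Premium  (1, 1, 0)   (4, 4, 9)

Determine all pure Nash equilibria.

(Premium, Budget, Budget); (Premium, Standard, Standard)

(Plus, Budget, Budget): Velox can switch to Premium (6 → 7). Not NE.
(Plus, Budget, Standard): Glide can switch to Budget (1 → 6). Not NE.
(Plus, Standard, Budget): Velox can switch to Premium (5 → 6). Not NE.
(Plus, Standard, Standard): Velox can switch to Premium (2 → 4). Not NE.
(Premium, Budget, Budget): Velox gets 7, best alternative 6; Turo gets 7, best alternative 4; Glide gets 11, best alternative 0. No profitable deviation — NE.
(Premium, Budget, Standard): Velox can switch to Plus (1 → 9). Not NE.
(Premium, Standard, Budget): Turo can switch to Budget (4 → 7). Not NE.
(Premium, Standard, Standard): Velox gets 4, best alternative 2; Turo gets 4, best alternative 1; Glide gets 9, best alternative 7. No profitable deviation — NE.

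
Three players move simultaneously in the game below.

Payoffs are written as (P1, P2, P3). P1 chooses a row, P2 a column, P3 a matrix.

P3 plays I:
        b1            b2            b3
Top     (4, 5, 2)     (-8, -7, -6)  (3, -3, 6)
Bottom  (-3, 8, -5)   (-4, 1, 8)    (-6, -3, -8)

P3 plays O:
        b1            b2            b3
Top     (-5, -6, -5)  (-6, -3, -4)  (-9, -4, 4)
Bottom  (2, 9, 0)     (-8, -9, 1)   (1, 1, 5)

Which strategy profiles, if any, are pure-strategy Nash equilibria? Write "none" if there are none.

(Top, b1, I), (Top, b2, O), (Bottom, b1, O)

(Top, b1, I): P1 gets 4, best alternative -3; P2 gets 5, best alternative -3; P3 gets 2, best alternative -5. No profitable deviation — NE.
(Top, b1, O): P1 can switch to Bottom (-5 → 2). Not NE.
(Top, b2, I): P1 can switch to Bottom (-8 → -4). Not NE.
(Top, b2, O): P1 gets -6, best alternative -8; P2 gets -3, best alternative -4; P3 gets -4, best alternative -6. No profitable deviation — NE.
(Top, b3, I): P2 can switch to b1 (-3 → 5). Not NE.
(Top, b3, O): P1 can switch to Bottom (-9 → 1). Not NE.
(Bottom, b1, I): P1 can switch to Top (-3 → 4). Not NE.
(Bottom, b1, O): P1 gets 2, best alternative -5; P2 gets 9, best alternative 1; P3 gets 0, best alternative -5. No profitable deviation — NE.
(Bottom, b2, I): P2 can switch to b1 (1 → 8). Not NE.
(Bottom, b2, O): P1 can switch to Top (-8 → -6). Not NE.
(Bottom, b3, I): P1 can switch to Top (-6 → 3). Not NE.
(Bottom, b3, O): P2 can switch to b1 (1 → 9). Not NE.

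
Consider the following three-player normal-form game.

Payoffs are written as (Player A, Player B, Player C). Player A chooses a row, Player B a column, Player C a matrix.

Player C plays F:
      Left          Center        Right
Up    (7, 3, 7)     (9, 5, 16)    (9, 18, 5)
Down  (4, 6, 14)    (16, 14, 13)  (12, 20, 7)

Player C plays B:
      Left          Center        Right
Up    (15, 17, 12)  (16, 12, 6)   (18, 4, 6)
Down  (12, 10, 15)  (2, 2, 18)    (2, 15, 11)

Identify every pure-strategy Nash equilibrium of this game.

Player A against (Left, F): payoffs 7, 4 → best response Up.
Player A against (Left, B): payoffs 15, 12 → best response Up.
Player A against (Center, F): payoffs 9, 16 → best response Down.
Player A against (Center, B): payoffs 16, 2 → best response Up.
Player A against (Right, F): payoffs 9, 12 → best response Down.
Player A against (Right, B): payoffs 18, 2 → best response Up.
Player B against (Up, F): payoffs 3, 5, 18 → best response Right.
Player B against (Up, B): payoffs 17, 12, 4 → best response Left.
Player B against (Down, F): payoffs 6, 14, 20 → best response Right.
Player B against (Down, B): payoffs 10, 2, 15 → best response Right.
Player C against (Up, Left): payoffs 7, 12 → best response B.
Player C against (Up, Center): payoffs 16, 6 → best response F.
Player C against (Up, Right): payoffs 5, 6 → best response B.
Player C against (Down, Left): payoffs 14, 15 → best response B.
Player C against (Down, Center): payoffs 13, 18 → best response B.
Player C against (Down, Right): payoffs 7, 11 → best response B.
Mutual best responses: (Up, Left, B).

The unique pure-strategy Nash equilibrium is (Up, Left, B).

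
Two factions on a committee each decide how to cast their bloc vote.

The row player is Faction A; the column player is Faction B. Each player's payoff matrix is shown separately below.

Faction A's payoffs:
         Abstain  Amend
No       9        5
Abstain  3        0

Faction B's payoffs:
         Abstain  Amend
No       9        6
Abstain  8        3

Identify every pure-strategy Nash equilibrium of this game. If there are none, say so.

(No, Abstain): Faction A gets 9, best alternative 3; Faction B gets 9, best alternative 6. No profitable deviation — NE.
(No, Amend): Faction B can switch to Abstain (6 → 9). Not NE.
(Abstain, Abstain): Faction A can switch to No (3 → 9). Not NE.
(Abstain, Amend): Faction A can switch to No (0 → 5). Not NE.

Pure NE: (No, Abstain)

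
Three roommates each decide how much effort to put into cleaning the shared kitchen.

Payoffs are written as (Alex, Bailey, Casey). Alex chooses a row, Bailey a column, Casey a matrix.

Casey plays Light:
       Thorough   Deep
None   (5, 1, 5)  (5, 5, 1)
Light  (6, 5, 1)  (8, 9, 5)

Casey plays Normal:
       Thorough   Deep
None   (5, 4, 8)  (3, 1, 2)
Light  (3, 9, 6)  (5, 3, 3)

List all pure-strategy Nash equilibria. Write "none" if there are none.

(None, Thorough, Light): Alex can switch to Light (5 → 6). Not NE.
(None, Thorough, Normal): Alex gets 5, best alternative 3; Bailey gets 4, best alternative 1; Casey gets 8, best alternative 5. No profitable deviation — NE.
(None, Deep, Light): Alex can switch to Light (5 → 8). Not NE.
(None, Deep, Normal): Alex can switch to Light (3 → 5). Not NE.
(Light, Thorough, Light): Bailey can switch to Deep (5 → 9). Not NE.
(Light, Thorough, Normal): Alex can switch to None (3 → 5). Not NE.
(Light, Deep, Light): Alex gets 8, best alternative 5; Bailey gets 9, best alternative 5; Casey gets 5, best alternative 3. No profitable deviation — NE.
(Light, Deep, Normal): Bailey can switch to Thorough (3 → 9). Not NE.

The pure Nash equilibria are (None, Thorough, Normal) and (Light, Deep, Light).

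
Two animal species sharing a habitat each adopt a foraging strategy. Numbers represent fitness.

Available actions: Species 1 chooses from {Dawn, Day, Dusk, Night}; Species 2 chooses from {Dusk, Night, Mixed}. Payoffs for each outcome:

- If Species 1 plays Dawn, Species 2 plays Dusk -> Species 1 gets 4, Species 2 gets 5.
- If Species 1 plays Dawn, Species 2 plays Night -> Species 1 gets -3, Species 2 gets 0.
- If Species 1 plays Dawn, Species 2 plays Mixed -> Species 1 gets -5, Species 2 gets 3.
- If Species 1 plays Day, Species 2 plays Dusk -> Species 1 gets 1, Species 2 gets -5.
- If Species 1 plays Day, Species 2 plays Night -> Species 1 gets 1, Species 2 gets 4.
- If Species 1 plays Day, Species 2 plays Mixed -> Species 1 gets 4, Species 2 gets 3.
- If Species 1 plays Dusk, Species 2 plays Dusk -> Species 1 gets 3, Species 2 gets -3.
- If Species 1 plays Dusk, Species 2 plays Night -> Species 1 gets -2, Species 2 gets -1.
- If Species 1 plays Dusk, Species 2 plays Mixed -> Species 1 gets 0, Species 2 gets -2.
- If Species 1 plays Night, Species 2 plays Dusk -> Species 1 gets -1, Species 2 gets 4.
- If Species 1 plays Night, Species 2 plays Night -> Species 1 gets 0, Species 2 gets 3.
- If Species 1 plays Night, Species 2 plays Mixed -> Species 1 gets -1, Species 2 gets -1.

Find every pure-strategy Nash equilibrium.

Species 1 against Dusk: payoffs 4, 1, 3, -1 → best response Dawn.
Species 1 against Night: payoffs -3, 1, -2, 0 → best response Day.
Species 1 against Mixed: payoffs -5, 4, 0, -1 → best response Day.
Species 2 against Dawn: payoffs 5, 0, 3 → best response Dusk.
Species 2 against Day: payoffs -5, 4, 3 → best response Night.
Species 2 against Dusk: payoffs -3, -1, -2 → best response Night.
Species 2 against Night: payoffs 4, 3, -1 → best response Dusk.
Mutual best responses: (Dawn, Dusk); (Day, Night).

(Dawn, Dusk) and (Day, Night)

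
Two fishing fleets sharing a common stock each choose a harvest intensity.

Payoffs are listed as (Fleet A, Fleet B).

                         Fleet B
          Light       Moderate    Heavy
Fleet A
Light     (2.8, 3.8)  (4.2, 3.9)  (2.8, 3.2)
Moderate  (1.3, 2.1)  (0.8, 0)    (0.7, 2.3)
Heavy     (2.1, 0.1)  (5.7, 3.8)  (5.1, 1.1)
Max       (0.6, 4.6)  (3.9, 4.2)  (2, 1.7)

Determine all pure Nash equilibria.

Fleet A against Light: payoffs 2.8, 1.3, 2.1, 0.6 → best response Light.
Fleet A against Moderate: payoffs 4.2, 0.8, 5.7, 3.9 → best response Heavy.
Fleet A against Heavy: payoffs 2.8, 0.7, 5.1, 2 → best response Heavy.
Fleet B against Light: payoffs 3.8, 3.9, 3.2 → best response Moderate.
Fleet B against Moderate: payoffs 2.1, 0, 2.3 → best response Heavy.
Fleet B against Heavy: payoffs 0.1, 3.8, 1.1 → best response Moderate.
Fleet B against Max: payoffs 4.6, 4.2, 1.7 → best response Light.
Mutual best responses: (Heavy, Moderate).

Pure NE: (Heavy, Moderate)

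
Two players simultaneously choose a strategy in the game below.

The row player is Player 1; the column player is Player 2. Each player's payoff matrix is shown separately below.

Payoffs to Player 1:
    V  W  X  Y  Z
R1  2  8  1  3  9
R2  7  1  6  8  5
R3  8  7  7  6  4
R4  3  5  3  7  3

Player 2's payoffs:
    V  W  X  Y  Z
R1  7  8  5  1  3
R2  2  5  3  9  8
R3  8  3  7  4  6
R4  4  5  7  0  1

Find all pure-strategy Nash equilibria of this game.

For each player, find the best response to each opponent profile; mutual best responses are the pure NE.
Player 1 against V: payoffs 2, 7, 8, 3 → best response R3.
Player 1 against W: payoffs 8, 1, 7, 5 → best response R1.
Player 1 against X: payoffs 1, 6, 7, 3 → best response R3.
Player 1 against Y: payoffs 3, 8, 6, 7 → best response R2.
Player 1 against Z: payoffs 9, 5, 4, 3 → best response R1.
Player 2 against R1: payoffs 7, 8, 5, 1, 3 → best response W.
Player 2 against R2: payoffs 2, 5, 3, 9, 8 → best response Y.
Player 2 against R3: payoffs 8, 3, 7, 4, 6 → best response V.
Player 2 against R4: payoffs 4, 5, 7, 0, 1 → best response X.
Mutual best responses: (R1, W); (R2, Y); (R3, V).

The pure Nash equilibria are (R1, W), (R2, Y), (R3, V).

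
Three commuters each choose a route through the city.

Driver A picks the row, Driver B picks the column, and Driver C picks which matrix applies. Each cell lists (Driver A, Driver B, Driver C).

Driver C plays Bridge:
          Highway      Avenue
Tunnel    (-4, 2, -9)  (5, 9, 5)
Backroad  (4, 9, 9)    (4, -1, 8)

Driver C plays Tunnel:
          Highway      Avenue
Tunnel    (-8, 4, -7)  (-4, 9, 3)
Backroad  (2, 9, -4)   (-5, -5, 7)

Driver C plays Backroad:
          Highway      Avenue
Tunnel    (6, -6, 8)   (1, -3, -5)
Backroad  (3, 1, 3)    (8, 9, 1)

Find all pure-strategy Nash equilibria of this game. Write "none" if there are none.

Driver A against (Highway, Bridge): payoffs -4, 4 → best response Backroad.
Driver A against (Highway, Tunnel): payoffs -8, 2 → best response Backroad.
Driver A against (Highway, Backroad): payoffs 6, 3 → best response Tunnel.
Driver A against (Avenue, Bridge): payoffs 5, 4 → best response Tunnel.
Driver A against (Avenue, Tunnel): payoffs -4, -5 → best response Tunnel.
Driver A against (Avenue, Backroad): payoffs 1, 8 → best response Backroad.
Driver B against (Tunnel, Bridge): payoffs 2, 9 → best response Avenue.
Driver B against (Tunnel, Tunnel): payoffs 4, 9 → best response Avenue.
Driver B against (Tunnel, Backroad): payoffs -6, -3 → best response Avenue.
Driver B against (Backroad, Bridge): payoffs 9, -1 → best response Highway.
Driver B against (Backroad, Tunnel): payoffs 9, -5 → best response Highway.
Driver B against (Backroad, Backroad): payoffs 1, 9 → best response Avenue.
Driver C against (Tunnel, Highway): payoffs -9, -7, 8 → best response Backroad.
Driver C against (Tunnel, Avenue): payoffs 5, 3, -5 → best response Bridge.
Driver C against (Backroad, Highway): payoffs 9, -4, 3 → best response Bridge.
Driver C against (Backroad, Avenue): payoffs 8, 7, 1 → best response Bridge.
Mutual best responses: (Tunnel, Avenue, Bridge); (Backroad, Highway, Bridge).

(Tunnel, Avenue, Bridge), (Backroad, Highway, Bridge)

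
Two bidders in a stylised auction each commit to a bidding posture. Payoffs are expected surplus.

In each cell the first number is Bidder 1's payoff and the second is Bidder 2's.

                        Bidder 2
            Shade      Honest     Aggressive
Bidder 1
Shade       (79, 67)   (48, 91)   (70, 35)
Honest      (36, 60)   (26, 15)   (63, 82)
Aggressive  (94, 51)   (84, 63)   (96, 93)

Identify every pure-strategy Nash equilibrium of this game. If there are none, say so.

Bidder 1 against Shade: payoffs 79, 36, 94 → best response Aggressive.
Bidder 1 against Honest: payoffs 48, 26, 84 → best response Aggressive.
Bidder 1 against Aggressive: payoffs 70, 63, 96 → best response Aggressive.
Bidder 2 against Shade: payoffs 67, 91, 35 → best response Honest.
Bidder 2 against Honest: payoffs 60, 15, 82 → best response Aggressive.
Bidder 2 against Aggressive: payoffs 51, 63, 93 → best response Aggressive.
Mutual best responses: (Aggressive, Aggressive).

(Aggressive, Aggressive)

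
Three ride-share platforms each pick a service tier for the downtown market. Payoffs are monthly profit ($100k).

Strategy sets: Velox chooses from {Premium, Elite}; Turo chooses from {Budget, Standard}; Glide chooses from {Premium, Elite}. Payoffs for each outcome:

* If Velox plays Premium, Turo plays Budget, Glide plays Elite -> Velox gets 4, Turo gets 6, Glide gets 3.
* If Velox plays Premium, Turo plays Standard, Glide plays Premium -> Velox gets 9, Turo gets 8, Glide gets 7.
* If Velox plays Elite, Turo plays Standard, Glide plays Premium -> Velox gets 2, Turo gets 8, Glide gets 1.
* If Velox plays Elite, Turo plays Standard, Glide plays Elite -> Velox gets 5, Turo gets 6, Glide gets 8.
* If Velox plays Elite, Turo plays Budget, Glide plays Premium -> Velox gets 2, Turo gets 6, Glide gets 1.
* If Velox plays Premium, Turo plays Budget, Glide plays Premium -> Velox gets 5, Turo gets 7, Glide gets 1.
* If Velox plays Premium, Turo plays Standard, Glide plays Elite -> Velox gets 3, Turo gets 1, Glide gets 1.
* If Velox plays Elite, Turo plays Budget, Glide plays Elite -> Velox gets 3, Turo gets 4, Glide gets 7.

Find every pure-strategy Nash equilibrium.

(Premium, Budget, Premium): Turo can switch to Standard (7 → 8). Not NE.
(Premium, Budget, Elite): Velox gets 4, best alternative 3; Turo gets 6, best alternative 1; Glide gets 3, best alternative 1. No profitable deviation — NE.
(Premium, Standard, Premium): Velox gets 9, best alternative 2; Turo gets 8, best alternative 7; Glide gets 7, best alternative 1. No profitable deviation — NE.
(Premium, Standard, Elite): Velox can switch to Elite (3 → 5). Not NE.
(Elite, Budget, Premium): Velox can switch to Premium (2 → 5). Not NE.
(Elite, Budget, Elite): Velox can switch to Premium (3 → 4). Not NE.
(Elite, Standard, Premium): Velox can switch to Premium (2 → 9). Not NE.
(Elite, Standard, Elite): Velox gets 5, best alternative 3; Turo gets 6, best alternative 4; Glide gets 8, best alternative 1. No profitable deviation — NE.

Pure-strategy Nash equilibria: (Premium, Budget, Elite); (Premium, Standard, Premium); (Elite, Standard, Elite)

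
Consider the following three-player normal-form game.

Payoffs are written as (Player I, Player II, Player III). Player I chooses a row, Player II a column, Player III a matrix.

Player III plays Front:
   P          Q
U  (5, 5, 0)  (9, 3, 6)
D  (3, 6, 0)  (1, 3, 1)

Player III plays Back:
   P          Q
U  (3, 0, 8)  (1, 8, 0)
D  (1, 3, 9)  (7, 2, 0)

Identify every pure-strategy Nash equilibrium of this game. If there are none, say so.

none

Player I against (P, Front): payoffs 5, 3 → best response U.
Player I against (P, Back): payoffs 3, 1 → best response U.
Player I against (Q, Front): payoffs 9, 1 → best response U.
Player I against (Q, Back): payoffs 1, 7 → best response D.
Player II against (U, Front): payoffs 5, 3 → best response P.
Player II against (U, Back): payoffs 0, 8 → best response Q.
Player II against (D, Front): payoffs 6, 3 → best response P.
Player II against (D, Back): payoffs 3, 2 → best response P.
Player III against (U, P): payoffs 0, 8 → best response Back.
Player III against (U, Q): payoffs 6, 0 → best response Front.
Player III against (D, P): payoffs 0, 9 → best response Back.
Player III against (D, Q): payoffs 1, 0 → best response Front.
No profile is a mutual best response for all players.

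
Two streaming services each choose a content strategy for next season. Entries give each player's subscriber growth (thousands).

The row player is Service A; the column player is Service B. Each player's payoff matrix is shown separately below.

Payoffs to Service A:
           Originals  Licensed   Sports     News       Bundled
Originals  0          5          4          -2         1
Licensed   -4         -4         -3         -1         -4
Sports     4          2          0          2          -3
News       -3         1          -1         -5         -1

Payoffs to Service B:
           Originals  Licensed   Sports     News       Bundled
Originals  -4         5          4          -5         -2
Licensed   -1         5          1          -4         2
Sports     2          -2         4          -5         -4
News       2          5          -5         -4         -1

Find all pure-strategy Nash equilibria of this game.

The unique pure-strategy Nash equilibrium is (Originals, Licensed).

Check each profile: it is a Nash equilibrium iff no player can strictly gain by switching unilaterally.
(Originals, Originals): Service A can switch to Sports (0 → 4). Not NE.
(Originals, Licensed): Service A gets 5, best alternative 2; Service B gets 5, best alternative 4. No profitable deviation — NE.
(Originals, Sports): Service B can switch to Licensed (4 → 5). Not NE.
(Originals, News): Service A can switch to Licensed (-2 → -1). Not NE.
(Originals, Bundled): Service B can switch to Licensed (-2 → 5). Not NE.
(Licensed, Originals): Service A can switch to Originals (-4 → 0). Not NE.
(Licensed, Licensed): Service A can switch to Originals (-4 → 5). Not NE.
(Licensed, Sports): Service A can switch to Originals (-3 → 4). Not NE.
(Licensed, News): Service A can switch to Sports (-1 → 2). Not NE.
(Licensed, Bundled): Service A can switch to Originals (-4 → 1). Not NE.
(Sports, Originals): Service B can switch to Sports (2 → 4). Not NE.
(Sports, Licensed): Service A can switch to Originals (2 → 5). Not NE.
(Sports, Sports): Service A can switch to Originals (0 → 4). Not NE.
(The remaining 7 profiles each have a profitable deviation by the same check.)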